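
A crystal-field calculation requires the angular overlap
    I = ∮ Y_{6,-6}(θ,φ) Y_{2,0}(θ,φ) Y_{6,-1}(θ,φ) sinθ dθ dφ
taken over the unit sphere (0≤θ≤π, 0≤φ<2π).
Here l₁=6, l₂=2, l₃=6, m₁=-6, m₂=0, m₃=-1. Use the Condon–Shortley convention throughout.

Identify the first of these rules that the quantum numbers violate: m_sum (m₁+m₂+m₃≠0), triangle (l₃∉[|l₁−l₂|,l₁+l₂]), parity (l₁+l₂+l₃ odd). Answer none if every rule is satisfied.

m_sum

Σmᵢ = -7  ✗
l₃∈[|l₁−l₂|,l₁+l₂]=[4,8], have l₃=6
Σlᵢ = 14 ⇒ even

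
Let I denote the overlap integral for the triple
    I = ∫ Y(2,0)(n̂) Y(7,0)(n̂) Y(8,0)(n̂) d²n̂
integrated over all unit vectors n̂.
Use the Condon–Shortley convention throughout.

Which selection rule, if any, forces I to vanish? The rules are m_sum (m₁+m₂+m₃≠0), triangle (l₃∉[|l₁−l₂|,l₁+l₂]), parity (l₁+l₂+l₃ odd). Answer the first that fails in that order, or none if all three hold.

parity

Σmᵢ = 0  ✓
l₃∈[|l₁−l₂|,l₁+l₂]=[5,9], have l₃=8  ✓
Σlᵢ = 17 ⇒ odd  ✗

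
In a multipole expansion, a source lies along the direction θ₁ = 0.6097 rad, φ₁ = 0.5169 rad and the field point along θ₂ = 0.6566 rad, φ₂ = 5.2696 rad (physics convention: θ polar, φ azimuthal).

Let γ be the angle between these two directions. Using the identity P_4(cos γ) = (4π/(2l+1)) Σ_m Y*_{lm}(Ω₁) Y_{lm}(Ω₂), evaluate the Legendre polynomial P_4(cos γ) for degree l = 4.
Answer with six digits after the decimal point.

-0.427984

Term-by-term m-sum for l=4 (normalisation 4π/9 = 1.396263):
  term(m=-4) = +0.002886-0.000469i   from Y*(Ω₁)=-0.022677+0.041827i, Y(Ω₂)=-0.037578-0.048614i
  term(m=-3) = -0.005241-0.043131i   from Y*(Ω₁)=+0.003872+0.192630i, Y(Ω₂)=-0.224360+0.022701i
  term(m=-2) = -0.171242+0.013836i   from Y*(Ω₁)=+0.207880+0.349171i, Y(Ω₂)=-0.186314+0.379503i
  term(m=-1) = +0.004857+0.120421i   from Y*(Ω₁)=+0.329140+0.187101i, Y(Ω₂)=+0.168337+0.270172i
  term(m=+0) = +0.030961+0.000000i   from Y*(Ω₁)=-0.143104-0.000000i, Y(Ω₂)=-0.216355+0.000000i
  term(m=+1) = +0.004857-0.120421i   from Y*(Ω₁)=-0.329140+0.187101i, Y(Ω₂)=-0.168337+0.270172i
  term(m=+2) = -0.171242-0.013836i   from Y*(Ω₁)=+0.207880-0.349171i, Y(Ω₂)=-0.186314-0.379503i
  term(m=+3) = -0.005241+0.043131i   from Y*(Ω₁)=-0.003872+0.192630i, Y(Ω₂)=+0.224360+0.022701i
  term(m=+4) = +0.002886+0.000469i   from Y*(Ω₁)=-0.022677-0.041827i, Y(Ω₂)=-0.037578+0.048614i
Accumulated sum -0.306521+0.000000i; after 4π/(2l+1) scaling, -0.427984+0.000000i ⇒ P_4 = -0.427984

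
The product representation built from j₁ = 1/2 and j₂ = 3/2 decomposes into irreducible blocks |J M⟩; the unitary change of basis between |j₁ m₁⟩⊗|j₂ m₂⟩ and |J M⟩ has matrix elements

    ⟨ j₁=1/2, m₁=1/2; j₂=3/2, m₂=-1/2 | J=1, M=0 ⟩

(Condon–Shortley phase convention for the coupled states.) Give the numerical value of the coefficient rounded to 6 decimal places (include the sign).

√[3·1!0!2!/4! · 1!0!1!2!1!1!] = √(1/2)
  +(−1)^0/∏(0,1,0,1,0,1)! = 1  (running 1)
⟨..|..⟩ = √(1/2)·(1) = +0.707107

+√(1/2) ≈ +0.707107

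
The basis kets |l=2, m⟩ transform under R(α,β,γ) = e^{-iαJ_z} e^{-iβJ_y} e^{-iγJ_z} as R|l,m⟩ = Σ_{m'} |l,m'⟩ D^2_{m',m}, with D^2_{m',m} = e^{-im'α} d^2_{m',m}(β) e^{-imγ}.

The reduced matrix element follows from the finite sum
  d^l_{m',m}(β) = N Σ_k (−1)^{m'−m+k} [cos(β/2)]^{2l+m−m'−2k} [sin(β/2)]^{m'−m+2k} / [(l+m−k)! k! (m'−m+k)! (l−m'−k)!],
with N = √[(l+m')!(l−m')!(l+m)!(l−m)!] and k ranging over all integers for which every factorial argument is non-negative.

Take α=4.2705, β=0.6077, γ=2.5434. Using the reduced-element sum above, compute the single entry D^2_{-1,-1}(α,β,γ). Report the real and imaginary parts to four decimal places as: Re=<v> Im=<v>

Re=0.5041 Im=0.2958

Split into d^2_{-1,-1}(β=0.6077) × two z-phases.
With c≡cos(β/2)=0.954192 and s≡sin(β/2)=0.299196, N=[1·6·1·6]^{1/2}=6.000000
Admissible k: 0..1 (factorial args all ≥0)
  k=0: (−1)^0·6.0000/(6)·0.9542^4·0.2992^0 = +0.828977
  k=1: (−1)^1·6.0000/(2)·0.9542^2·0.2992^2 = -0.244514
d^2_{-1,-1}(0.6077) = +0.828977 -0.244514 = +0.584463
Phases: e^{-i·(-1)·4.2705}=-0.427648-0.903945i, e^{-i·(-1)·2.5434}=-0.826355+0.563150i ⇒ D=+0.504067+0.295826i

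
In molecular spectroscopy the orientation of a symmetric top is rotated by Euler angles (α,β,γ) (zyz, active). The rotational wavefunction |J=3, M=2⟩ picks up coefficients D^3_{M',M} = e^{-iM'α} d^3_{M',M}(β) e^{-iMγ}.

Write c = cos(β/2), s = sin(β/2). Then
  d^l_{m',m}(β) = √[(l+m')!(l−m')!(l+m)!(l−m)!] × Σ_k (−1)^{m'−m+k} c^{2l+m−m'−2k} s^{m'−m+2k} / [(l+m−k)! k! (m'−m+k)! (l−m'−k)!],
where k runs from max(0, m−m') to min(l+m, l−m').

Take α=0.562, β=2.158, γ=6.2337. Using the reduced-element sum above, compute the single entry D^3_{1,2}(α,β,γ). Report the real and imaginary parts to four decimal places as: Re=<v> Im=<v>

First d^3_{1,2}(β=2.1580), then the phase factors e^{-i(1)α} and e^{-i(2)γ}:
c=cos(2.158000/2)=0.472210, s=sin(2.158000/2)=0.881486; N=√[24·2·120·1]=75.894664
k∈{1,2} keeps every argument non-negative
  k=1: (−1)^0·75.8947/(24)·0.4722^5·0.8815^1 = +0.065447
  k=2: (−1)^1·75.8947/(12)·0.4722^3·0.8815^3 = -0.456123
d^3_{1,2}(2.1580) = +0.065447 -0.456123 = -0.390676
D = (+0.846191-0.532880i)·(-0.390676)·(+0.995106+0.098809i) = -0.349539+0.174499i

Re=-0.3495 Im=0.1745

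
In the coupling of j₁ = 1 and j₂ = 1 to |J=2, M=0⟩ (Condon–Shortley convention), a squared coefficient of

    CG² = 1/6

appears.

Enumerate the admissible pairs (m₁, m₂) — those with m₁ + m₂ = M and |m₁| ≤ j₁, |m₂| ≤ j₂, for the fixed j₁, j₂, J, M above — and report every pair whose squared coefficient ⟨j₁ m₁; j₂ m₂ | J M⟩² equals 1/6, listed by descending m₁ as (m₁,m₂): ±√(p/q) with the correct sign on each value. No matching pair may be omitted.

Admissible pairs with m₁+m₂ = M = 0: (-1,1), (0,0), (1,-1)
  (m₁,m₂)=(1,-1): CG² = 1/6, CG = +√(1/6)   ← matches the target
  (m₁,m₂)=(0,0): CG² = 2/3, CG = +√(2/3)
  (m₁,m₂)=(-1,1): CG² = 1/6, CG = +√(1/6)   ← matches the target
Pairs with CG² = 1/6: (1,-1): +√(1/6); (-1,1): +√(1/6)

(1,-1): +√(1/6); (-1,1): +√(1/6)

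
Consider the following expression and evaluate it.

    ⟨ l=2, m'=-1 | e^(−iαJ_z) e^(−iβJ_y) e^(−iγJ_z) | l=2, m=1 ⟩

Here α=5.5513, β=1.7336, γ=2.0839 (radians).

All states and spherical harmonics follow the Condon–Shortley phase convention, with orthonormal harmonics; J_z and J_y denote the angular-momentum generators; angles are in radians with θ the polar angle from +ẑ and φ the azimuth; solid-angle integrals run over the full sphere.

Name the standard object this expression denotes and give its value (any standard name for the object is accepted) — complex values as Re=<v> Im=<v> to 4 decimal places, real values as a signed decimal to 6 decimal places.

This is a Wigner D-matrix element — the rotation-matrix element ⟨l m'| R(α,β,γ) |l m⟩ in the angular-momentum basis.
D^2_{-1,1}(5.5513,1.7336,2.0839) = e^{-i·-1·5.5513}·d^2_{-1,1}(1.7336)·e^{-i·1·2.0839}. Compute d first:
c=cos(1.733600/2)=0.647269, s=sin(1.733600/2)=0.762262; N=√[1·6·6·1]=6.000000
k: max(0,(1)−(-1))=2 … min(2+(1),2−(-1))=3
  k=2: (−1)^0·6.0000/(2)·0.6473^2·0.7623^2 = +0.730296
  k=3: (−1)^1·6.0000/(6)·0.6473^0·0.7623^4 = -0.337611
d^2_{-1,1}(1.7336) = +0.730296 -0.337611 = +0.392686
Attach z-rotation phases: D = e^{-i(-1)(5.5513)}·(+0.392686)·e^{-i(1)(2.0839)} = -0.372027-0.125688i

Wigner D-matrix element, Re=-0.3720 Im=-0.1257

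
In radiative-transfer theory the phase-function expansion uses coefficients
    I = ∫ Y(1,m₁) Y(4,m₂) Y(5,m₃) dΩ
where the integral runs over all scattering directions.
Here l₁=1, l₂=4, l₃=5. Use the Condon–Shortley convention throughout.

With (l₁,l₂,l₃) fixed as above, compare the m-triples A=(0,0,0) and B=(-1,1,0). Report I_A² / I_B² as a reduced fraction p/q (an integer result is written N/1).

Shared (l₁,l₂,l₃)=(1,4,5): N and (l;000)² cancel in I_A²/I_B².
A: Δ = 0!·2!·8!/11! = 1/495; Racah Σ t=0..0: t=0:+1/576 = 1/576; ⇒ 3j(1 4 5; 0 0 0)² = 5/99, sgn -1
B: Δ = 0!·2!·8!/11! = 1/495; Racah Σ t=0..0: t=0:+1/1440 = 1/1440; ⇒ 3j(1 4 5; -1 1 0)² = 2/99, sgn -1
I_A²/I_B² = (5/99)/(2/99) = 5/2

5/2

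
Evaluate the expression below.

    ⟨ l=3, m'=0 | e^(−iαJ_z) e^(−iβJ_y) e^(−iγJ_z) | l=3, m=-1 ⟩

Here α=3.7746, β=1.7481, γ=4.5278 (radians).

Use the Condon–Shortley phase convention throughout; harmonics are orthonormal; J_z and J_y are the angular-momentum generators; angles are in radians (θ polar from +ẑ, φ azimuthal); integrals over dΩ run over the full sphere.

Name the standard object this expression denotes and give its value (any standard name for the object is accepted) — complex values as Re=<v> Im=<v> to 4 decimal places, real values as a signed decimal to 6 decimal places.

This is a Wigner D-matrix element — the rotation-matrix element ⟨l m'| R(α,β,γ) |l m⟩ in the angular-momentum basis.
Split into d^3_{0,-1}(β=1.7481) × two z-phases.
With c≡cos(β/2)=0.641726 and s≡sin(β/2)=0.766934, N=[6·6·2·24]^{1/2}=41.569219
Admissible k: 0..2 (factorial args all ≥0)
  k=0: (−1)^1·41.5692/(12)·0.6417^5·0.7669^1 = -0.289132
  k=1: (−1)^2·41.5692/(4)·0.6417^3·0.7669^3 = +1.238895
  k=2: (−1)^3·41.5692/(12)·0.6417^1·0.7669^5 = -0.589835
d^3_{0,-1}(1.7481) = -0.289132 +1.238895 -0.589835 = +0.359928
D = (+1.000000+0.000000i)·(+0.359928)·(-0.183543-0.983012i) = -0.066062-0.353814i

Wigner D-matrix element, Re=-0.0661 Im=-0.3538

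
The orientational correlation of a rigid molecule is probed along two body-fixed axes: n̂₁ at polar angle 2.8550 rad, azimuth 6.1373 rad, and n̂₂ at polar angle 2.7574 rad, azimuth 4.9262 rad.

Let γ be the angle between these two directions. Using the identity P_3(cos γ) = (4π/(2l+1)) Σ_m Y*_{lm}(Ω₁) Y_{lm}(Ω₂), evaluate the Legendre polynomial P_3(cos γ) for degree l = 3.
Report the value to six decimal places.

0.598929

Expand P_3 via completeness: Σ_{m} conj(Y_{3,m}) at Ω₁ times Y_{3,m} at Ω₂ —
  m=-3: (+0.008537-0.003994i) × (-0.013145-0.017602i) = -0.000183-0.000098i  (running Σ = -0.000183-0.000098i)
  m=-2: (-0.075026+0.022534i) × (+0.121120-0.055200i) = -0.007843+0.006871i  (running Σ = -0.008026+0.006773i)
  m=-1: (+0.325437-0.047816i) × (+0.084756+0.390346i) = +0.046247+0.122980i  (running Σ = +0.038222+0.129753i)
  m=0: (-0.572888-0.000000i) × (-0.448928+0.000000i) = +0.257186+0.000000i  (running Σ = +0.295407+0.129753i)
  m=1: (-0.325437-0.047816i) × (-0.084756+0.390346i) = +0.046247-0.122980i  (running Σ = +0.341655+0.006773i)
  m=2: (-0.075026-0.022534i) × (+0.121120+0.055200i) = -0.007843-0.006871i  (running Σ = +0.333811-0.000098i)
  m=3: (-0.008537-0.003994i) × (+0.013145-0.017602i) = -0.000183+0.000098i  (running Σ = +0.333629-0.000000i)
Total Σ_m = +0.333629-0.000000i. Multiply by 1.795196: +0.598929-0.000000i. P_3(cos γ) = 0.598929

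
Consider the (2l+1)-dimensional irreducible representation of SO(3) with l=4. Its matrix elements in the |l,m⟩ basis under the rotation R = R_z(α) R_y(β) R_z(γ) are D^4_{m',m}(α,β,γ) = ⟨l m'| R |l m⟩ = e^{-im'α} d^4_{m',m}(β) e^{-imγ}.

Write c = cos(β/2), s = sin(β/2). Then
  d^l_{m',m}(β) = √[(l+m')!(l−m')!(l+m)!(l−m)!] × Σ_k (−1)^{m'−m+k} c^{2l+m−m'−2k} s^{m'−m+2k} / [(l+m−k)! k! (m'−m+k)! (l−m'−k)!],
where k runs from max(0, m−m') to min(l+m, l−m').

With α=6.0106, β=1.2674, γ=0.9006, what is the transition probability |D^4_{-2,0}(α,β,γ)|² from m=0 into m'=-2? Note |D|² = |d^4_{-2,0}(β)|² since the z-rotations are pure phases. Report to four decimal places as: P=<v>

P=0.0182

D^4_{-2,0}(6.0106,1.2674,0.9006) = e^{-i·-2·6.0106}·d^4_{-2,0}(1.2674)·e^{-i·0·0.9006}. Compute d first:
c=cos(1.267400/2)=0.805842, s=sin(1.267400/2)=0.592130; N=√[2·720·24·24]=910.735966
k: max(0,(0)−(-2))=2 … min(4+(0),4−(-2))=4
  k=2: (−1)^0·910.7360/(96)·0.8058^6·0.5921^2 = +0.910869
  k=3: (−1)^1·910.7360/(36)·0.8058^4·0.5921^4 = -1.311473
  k=4: (−1)^2·910.7360/(96)·0.8058^2·0.5921^6 = +0.265537
d^4_{-2,0}(1.2674) = +0.910869 -1.311473 +0.265537 = -0.135067
|D^4_{-2,0}|² = |d^4_{-2,0}(β)|² = (-0.135067)² = 0.018243 (the z-rotation phases have unit modulus)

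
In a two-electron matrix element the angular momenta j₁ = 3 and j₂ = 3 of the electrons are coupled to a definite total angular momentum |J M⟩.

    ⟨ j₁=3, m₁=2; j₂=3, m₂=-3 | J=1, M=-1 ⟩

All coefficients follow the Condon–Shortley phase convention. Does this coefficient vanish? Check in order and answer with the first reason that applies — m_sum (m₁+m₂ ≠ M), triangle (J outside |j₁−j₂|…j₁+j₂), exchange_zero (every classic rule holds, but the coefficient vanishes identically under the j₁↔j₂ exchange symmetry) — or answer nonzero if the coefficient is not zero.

m-sum: m₁+m₂ = 2+(-3) = -1, M = -1  ✓
triangle: |j₁−j₂| = 0 ≤ J = 1 ≤ j₁+j₂ = 6  ✓
exchange: j₁≠j₂ or m₁≠m₂ — the exchange symmetry imposes no constraint here
value check: CG = +√(3/28) = +0.327327 ≠ 0

nonzero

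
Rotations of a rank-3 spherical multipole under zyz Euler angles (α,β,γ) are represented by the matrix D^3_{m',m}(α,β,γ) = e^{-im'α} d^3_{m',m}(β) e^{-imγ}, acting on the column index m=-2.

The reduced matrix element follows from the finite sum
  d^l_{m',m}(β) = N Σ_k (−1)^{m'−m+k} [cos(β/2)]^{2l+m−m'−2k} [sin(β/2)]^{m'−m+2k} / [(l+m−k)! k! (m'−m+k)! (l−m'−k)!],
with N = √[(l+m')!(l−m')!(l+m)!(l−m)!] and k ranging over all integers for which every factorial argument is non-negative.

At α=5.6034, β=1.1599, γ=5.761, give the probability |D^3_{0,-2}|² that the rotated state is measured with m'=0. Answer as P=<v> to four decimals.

Split into d^3_{0,-2}(β=1.1599) × two z-phases.
With c≡cos(β/2)=0.836490 and s≡sin(β/2)=0.547982, N=[6·6·1·120]^{1/2}=65.726707
k∈{0,1} keeps every argument non-negative
  k=0: (−1)^2·65.7267/(12)·0.8365^4·0.5480^2 = +0.805261
  k=1: (−1)^3·65.7267/(12)·0.8365^2·0.5480^4 = -0.345579
d^3_{0,-2}(1.1599) = +0.805261 -0.345579 = +0.459681
|D^3_{0,-2}|² = |d^3_{0,-2}(β)|² = (+0.459681)² = 0.211307 (the z-rotation phases have unit modulus)

P=0.2113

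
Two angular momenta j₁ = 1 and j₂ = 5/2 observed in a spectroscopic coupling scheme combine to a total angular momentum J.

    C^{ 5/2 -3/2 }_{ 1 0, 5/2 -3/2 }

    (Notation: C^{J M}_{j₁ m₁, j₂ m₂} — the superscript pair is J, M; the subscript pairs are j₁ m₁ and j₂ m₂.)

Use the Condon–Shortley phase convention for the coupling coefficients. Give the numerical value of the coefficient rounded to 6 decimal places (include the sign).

triangle: 1!·1!·4!/7! = 24/5040
(j±m)!: 1!·1!·1!·4!·1!·4! = 576
prefactor² = (2J+1)·Δ·N² = 576/35
  k=0: +1/(0!·1!·1!·1!·0!·3!) = 1/6
  k=1: −1/(1!·0!·0!·0!·1!·4!) = -1/24
Σ = 1/8  ⇒  CG² = 576/35·(1/8)² = 9/35
CG = +√(9/35) = +0.507093

+√(9/35) = +0.507093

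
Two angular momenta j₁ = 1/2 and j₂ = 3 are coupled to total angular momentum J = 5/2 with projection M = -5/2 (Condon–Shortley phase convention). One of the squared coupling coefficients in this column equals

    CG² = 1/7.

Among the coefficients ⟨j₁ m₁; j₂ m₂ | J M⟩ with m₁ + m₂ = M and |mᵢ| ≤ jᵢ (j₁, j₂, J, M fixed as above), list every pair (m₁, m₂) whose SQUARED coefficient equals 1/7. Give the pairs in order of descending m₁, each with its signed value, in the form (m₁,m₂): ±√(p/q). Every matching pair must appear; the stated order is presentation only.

(-1/2,-2): −√(1/7)

Admissible pairs with m₁+m₂ = M = -5/2: (-1/2,-2), (1/2,-3)
  (m₁,m₂)=(1/2,-3): CG² = 6/7, CG = +√(6/7)
  (m₁,m₂)=(-1/2,-2): CG² = 1/7, CG = −√(1/7)   ← matches the target
Pairs with CG² = 1/7: (-1/2,-2): −√(1/7)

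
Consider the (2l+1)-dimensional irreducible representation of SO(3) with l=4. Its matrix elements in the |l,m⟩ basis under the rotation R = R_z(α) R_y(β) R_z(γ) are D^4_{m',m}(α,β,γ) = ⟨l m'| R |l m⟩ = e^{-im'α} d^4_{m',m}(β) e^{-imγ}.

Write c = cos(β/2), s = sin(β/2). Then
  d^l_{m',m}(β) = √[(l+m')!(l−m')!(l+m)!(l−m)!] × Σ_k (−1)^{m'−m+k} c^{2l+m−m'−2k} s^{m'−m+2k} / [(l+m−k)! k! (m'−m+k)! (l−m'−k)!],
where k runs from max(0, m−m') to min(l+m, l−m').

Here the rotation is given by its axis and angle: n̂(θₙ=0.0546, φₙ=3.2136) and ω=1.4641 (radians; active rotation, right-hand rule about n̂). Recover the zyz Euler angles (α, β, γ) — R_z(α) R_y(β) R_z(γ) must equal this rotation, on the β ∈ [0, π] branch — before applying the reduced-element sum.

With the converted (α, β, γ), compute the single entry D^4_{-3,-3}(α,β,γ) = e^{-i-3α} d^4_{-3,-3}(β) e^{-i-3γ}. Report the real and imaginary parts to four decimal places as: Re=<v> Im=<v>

Re=-0.3142 Im=-0.9340

Axis–angle → zyz. n̂ = (sinθₙcosφₙ, sinθₙsinφₙ, cosθₙ) = (-0.054431, -0.003926, +0.998510), ω = 1.4641.
R = I cosω + sinω [n̂]ₓ + (1−cosω) n̂n̂ᵀ gives
  R = [+0.109141, -0.992641, -0.052466; +0.993023, +0.106508, +0.050619; -0.044658, -0.057625, +0.997339]
β = atan2(√(R₁₃²+R₂₃²), R₃₃) = 0.072969; α = atan2(R₂₃, R₁₃) mod 2π = 2.374112; γ = atan2(R₃₂, −R₃₁) mod 2π = 5.371690
First d^4_{-3,-3}(β=0.0730), then the phase factors e^{-i(-3)α} and e^{-i(-3)γ}:
Half-angle: c=0.999335, s=0.036476. N=√(1·5040·1·5040)=5040.000000
k∈{0,1} keeps every argument non-negative
  k=0: (−1)^0·5040.0000/(5040)·0.9993^8·0.0365^0 = +0.994689
  k=1: (−1)^1·5040.0000/(720)·0.9993^6·0.0365^2 = -0.009277
d^4_{-3,-3}(0.0730) = +0.994689 -0.009277 = +0.985412
Phases: e^{-i·(-3)·2.3741}=+0.668094+0.744077i, e^{-i·(-3)·5.3717}=-0.918270-0.395955i ⇒ D=-0.314218-0.933972i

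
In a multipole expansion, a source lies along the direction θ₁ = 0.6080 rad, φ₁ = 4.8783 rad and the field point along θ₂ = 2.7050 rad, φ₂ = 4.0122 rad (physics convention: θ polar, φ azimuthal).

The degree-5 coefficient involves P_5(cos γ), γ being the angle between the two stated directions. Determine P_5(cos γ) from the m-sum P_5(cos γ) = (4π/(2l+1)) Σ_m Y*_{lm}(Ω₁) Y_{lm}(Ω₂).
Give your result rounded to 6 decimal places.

0.121147

Expand P_5 via completeness: Σ_{m} conj(Y_{5,m}) at Ω₁ times Y_{5,m} at Ω₂ —
  m=-5: (0.020822, -0.019060) × (0.002207, -0.005874) = (-0.000066, -0.000164)  (running Σ = (-0.000066, -0.000164))
  m=-4: (0.101041, 0.079010) × (0.040077, -0.014215) = (0.005173, 0.001730)  (running Σ = (0.005107, 0.001566))
  m=-3: (-0.155876, 0.286873) × (0.144245, 0.084471) = (-0.046717, 0.028213)  (running Σ = (-0.041610, 0.029779))
  m=-2: (-0.438196, -0.150986) × (0.068162, 0.396091) = (0.029936, -0.183857)  (running Σ = (-0.011675, -0.154078))
  m=-1: (0.033221, -0.198395) × (-0.319822, 0.379560) = (0.064678, 0.076061)  (running Σ = (0.053003, -0.078018))
  m=0: (-0.342220, -0.000000) × (-0.000115, 0.000000) = (0.000039, 0.000000)  (running Σ = (0.053043, -0.078018))
  m=1: (-0.033221, -0.198395) × (0.319822, 0.379560) = (0.064678, -0.076061)  (running Σ = (0.117721, -0.154078))
  m=2: (-0.438196, 0.150986) × (0.068162, -0.396091) = (0.029936, 0.183857)  (running Σ = (0.147656, 0.029779))
  m=3: (0.155876, 0.286873) × (-0.144245, 0.084471) = (-0.046717, -0.028213)  (running Σ = (0.100940, 0.001566))
  m=4: (0.101041, -0.079010) × (0.040077, 0.014215) = (0.005173, -0.001730)  (running Σ = (0.106112, -0.000164))
  m=5: (-0.020822, -0.019060) × (-0.002207, -0.005874) = (-0.000066, 0.000164)  (running Σ = (0.106046, 0.000000))
Σ over m = (0.106046, 0.000000); ×(4π/11) → (0.121147, 0.000000). Real part: 0.121147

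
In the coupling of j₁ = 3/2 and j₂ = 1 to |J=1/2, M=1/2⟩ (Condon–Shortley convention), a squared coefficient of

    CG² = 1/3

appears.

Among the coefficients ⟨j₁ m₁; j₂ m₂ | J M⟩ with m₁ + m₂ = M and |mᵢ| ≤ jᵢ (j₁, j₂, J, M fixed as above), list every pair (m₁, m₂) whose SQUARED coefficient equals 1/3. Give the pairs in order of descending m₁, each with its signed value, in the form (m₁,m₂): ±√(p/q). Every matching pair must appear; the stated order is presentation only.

Admissible pairs with m₁+m₂ = M = 1/2: (-1/2,1), (1/2,0), (3/2,-1)
  (m₁,m₂)=(3/2,-1): CG² = 1/2, CG = +√(1/2)
  (m₁,m₂)=(1/2,0): CG² = 1/3, CG = −√(1/3)   ← matches the target
  (m₁,m₂)=(-1/2,1): CG² = 1/6, CG = +√(1/6)
Pairs with CG² = 1/3: (1/2,0): −√(1/3)

(1/2,0): −√(1/3)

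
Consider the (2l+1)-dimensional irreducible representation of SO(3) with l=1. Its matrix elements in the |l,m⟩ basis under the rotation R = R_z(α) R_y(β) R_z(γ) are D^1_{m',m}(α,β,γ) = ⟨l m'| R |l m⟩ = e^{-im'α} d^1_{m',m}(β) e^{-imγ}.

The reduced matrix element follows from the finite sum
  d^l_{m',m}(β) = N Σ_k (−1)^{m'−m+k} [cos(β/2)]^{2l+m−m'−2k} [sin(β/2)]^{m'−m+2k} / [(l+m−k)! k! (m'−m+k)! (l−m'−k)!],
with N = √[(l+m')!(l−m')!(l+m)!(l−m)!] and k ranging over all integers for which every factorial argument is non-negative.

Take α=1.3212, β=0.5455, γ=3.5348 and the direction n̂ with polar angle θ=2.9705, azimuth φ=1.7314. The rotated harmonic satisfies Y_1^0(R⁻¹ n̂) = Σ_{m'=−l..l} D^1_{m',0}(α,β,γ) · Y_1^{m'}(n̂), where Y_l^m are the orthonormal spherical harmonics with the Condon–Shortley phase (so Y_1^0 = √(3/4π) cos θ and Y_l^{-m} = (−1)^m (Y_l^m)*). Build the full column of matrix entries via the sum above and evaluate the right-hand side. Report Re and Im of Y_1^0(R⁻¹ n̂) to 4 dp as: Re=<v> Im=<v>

Need the full column D^1_{m',0} for m'=−1..1 at α=1.3212, β=0.5455, γ=3.5348.
cos(β/2)=0.963034, sin(β/2)=0.269381
d^1_{-1,0}: single k=1 term ⇒ +0.366879;  D = +0.090624+0.355510i
d^1_{0,0}: k∈[0..1] ⇒ +0.927434 -0.072566 = +0.854868;  D = +0.854868+0.000000i
d^1_{1,0}: single k=0 term ⇒ -0.366879;  D = -0.090624+0.355510i
Y_1^{m'}(θ=2.9705,φ=1.7314) and Σ D·Y over m':
  (+0.0906+0.3555i)·(-0.0094-0.0581i)  (+0.8549+0.0000i)·(-0.4815+0.0000i)  (-0.0906+0.3555i)·(+0.0094-0.0581i)
Y_1^0(R⁻¹ n̂) = -0.372010+0.000000i

Re=-0.3720 Im=0.0000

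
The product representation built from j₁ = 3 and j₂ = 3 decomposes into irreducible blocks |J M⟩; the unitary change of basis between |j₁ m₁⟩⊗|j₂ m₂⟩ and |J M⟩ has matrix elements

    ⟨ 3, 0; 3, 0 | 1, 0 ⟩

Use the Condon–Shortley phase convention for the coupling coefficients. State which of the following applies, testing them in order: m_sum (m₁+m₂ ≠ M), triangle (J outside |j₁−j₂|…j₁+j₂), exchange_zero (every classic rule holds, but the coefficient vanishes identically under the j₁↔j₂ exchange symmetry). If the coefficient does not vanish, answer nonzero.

m-sum: m₁+m₂ = 0+0 = 0, M = 0  ✓
triangle: |j₁−j₂| = 0 ≤ J = 1 ≤ j₁+j₂ = 6  ✓
exchange: j₁=j₂ and m₁=m₂, and (−1)^(j₁+j₂−J) = (−1)^5 = −1 forces ⟨j₁m₁;j₂m₂|JM⟩ = −⟨j₂m₂;j₁m₁|JM⟩ = −⟨j₁m₁;j₂m₂|JM⟩ ⇒ the coefficient vanishes identically
Racah sum check: Σ_k collapses to 0 ⇒ CG = 0

exchange_zero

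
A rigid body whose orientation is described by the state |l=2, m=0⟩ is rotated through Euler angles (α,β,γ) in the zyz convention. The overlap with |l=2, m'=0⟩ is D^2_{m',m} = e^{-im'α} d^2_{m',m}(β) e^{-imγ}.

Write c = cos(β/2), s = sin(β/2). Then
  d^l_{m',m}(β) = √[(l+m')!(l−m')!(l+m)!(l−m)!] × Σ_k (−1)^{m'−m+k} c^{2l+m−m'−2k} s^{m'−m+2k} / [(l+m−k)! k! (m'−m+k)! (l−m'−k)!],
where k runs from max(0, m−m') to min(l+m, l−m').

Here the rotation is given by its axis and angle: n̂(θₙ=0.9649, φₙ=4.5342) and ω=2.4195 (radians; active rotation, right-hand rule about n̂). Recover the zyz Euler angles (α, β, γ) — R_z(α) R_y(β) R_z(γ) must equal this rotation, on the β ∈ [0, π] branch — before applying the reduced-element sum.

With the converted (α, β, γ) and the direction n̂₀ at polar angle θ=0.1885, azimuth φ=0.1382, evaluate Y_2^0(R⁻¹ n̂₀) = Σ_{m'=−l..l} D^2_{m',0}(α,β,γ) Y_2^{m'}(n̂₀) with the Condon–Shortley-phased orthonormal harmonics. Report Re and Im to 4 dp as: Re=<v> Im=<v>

Re=-0.2161 Im=0.0000

Axis–angle → zyz. n̂ = (sinθₙcosφₙ, sinθₙsinφₙ, cosθₙ) = (-0.145696, -0.808977, +0.569499), ω = 2.4195.
R = I cosω + sinω [n̂]ₓ + (1−cosω) n̂n̂ᵀ gives
  R = [-0.713267, -0.170101, -0.679938; +0.582727, +0.395129, -0.710142; +0.389459, -0.902739, -0.182711]
β = atan2(√(R₁₃²+R₂₃²), R₃₃) = 1.754539; α = atan2(R₂₃, R₁₃) mod 2π = 3.948716; γ = atan2(R₃₂, −R₃₁) mod 2π = 4.305094
Need the full column D^2_{m',0} for m'=−2..2 at α=3.9487, β=1.7545, γ=4.3051.
cos(β/2)=0.639253, sin(β/2)=0.768996
d^2_{-2,0}: single k=2 term ⇒ +0.591930;  D = -0.025711+0.591371i
d^2_{-1,0}: k∈[1..2] ⇒ +0.492061 -0.712068 = -0.220007;  D = +0.152152+0.158911i
d^2_{0,0}: k∈[0..2] ⇒ +0.166991 -0.966617 +0.349701 = -0.449925;  D = -0.449925+0.000000i
d^2_{1,0}: k∈[0..1] ⇒ -0.492061 +0.712068 = +0.220007;  D = -0.152152+0.158911i
d^2_{2,0}: single k=0 term ⇒ +0.591930;  D = -0.025711-0.591371i
Y_2^{m'}(θ=0.1885,φ=0.1382) and Σ D·Y over m':
  (-0.0257+0.5914i)·(+0.0130-0.0037i)  (+0.1522+0.1589i)·(+0.1408-0.0196i)  (-0.4499+0.0000i)·(+0.5976+0.0000i)  (-0.1522+0.1589i)·(-0.1408-0.0196i)  (-0.0257-0.5914i)·(+0.0130+0.0037i)
Y_2^0(R⁻¹ n̂) = -0.216065-0.000000i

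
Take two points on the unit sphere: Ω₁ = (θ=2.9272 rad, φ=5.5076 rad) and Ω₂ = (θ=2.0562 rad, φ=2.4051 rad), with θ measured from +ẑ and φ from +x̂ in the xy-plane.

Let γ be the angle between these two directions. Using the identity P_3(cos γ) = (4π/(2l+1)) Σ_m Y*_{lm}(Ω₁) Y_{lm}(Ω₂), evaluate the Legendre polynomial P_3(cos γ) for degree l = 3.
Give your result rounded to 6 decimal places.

-0.353733

Addition theorem: P_3(cos γ) = (4π/7) Σ_m Y*_{lm}(Ω₁) Y_{lm}(Ω₂), m = −3…3:
  term(m=-3) = -0.00115 + 0.00014j   from Y*(Ω₁)=-0.00276 - 0.00292j, Y(Ω₂)=0.17210 - 0.23179j
  term(m=-2) = 0.01681 - 0.00132j   from Y*(Ω₁)=-0.00089 + 0.04519j, Y(Ω₂)=-0.03643 - 0.37124j
  term(m=-1) = -0.00655 + 0.00026j   from Y*(Ω₁)=0.18526 - 0.18166j, Y(Ω₂)=-0.01872 - 0.01698j
  term(m=+0) = -0.21525 + 0.00000j   from Y*(Ω₁)=-0.64674 + 0.00000j, Y(Ω₂)=0.33283 + 0.00000j
  term(m=+1) = -0.00655 - 0.00026j   from Y*(Ω₁)=-0.18526 - 0.18166j, Y(Ω₂)=0.01872 - 0.01698j
  term(m=+2) = 0.01681 + 0.00132j   from Y*(Ω₁)=-0.00089 - 0.04519j, Y(Ω₂)=-0.03643 + 0.37124j
  term(m=+3) = -0.00115 - 0.00014j   from Y*(Ω₁)=0.00276 - 0.00292j, Y(Ω₂)=-0.17210 - 0.23179j
Accumulated sum -0.19704 + 0.00000j; after 4π/(2l+1) scaling, -0.35373 + 0.00000j ⇒ P_3 = -0.353733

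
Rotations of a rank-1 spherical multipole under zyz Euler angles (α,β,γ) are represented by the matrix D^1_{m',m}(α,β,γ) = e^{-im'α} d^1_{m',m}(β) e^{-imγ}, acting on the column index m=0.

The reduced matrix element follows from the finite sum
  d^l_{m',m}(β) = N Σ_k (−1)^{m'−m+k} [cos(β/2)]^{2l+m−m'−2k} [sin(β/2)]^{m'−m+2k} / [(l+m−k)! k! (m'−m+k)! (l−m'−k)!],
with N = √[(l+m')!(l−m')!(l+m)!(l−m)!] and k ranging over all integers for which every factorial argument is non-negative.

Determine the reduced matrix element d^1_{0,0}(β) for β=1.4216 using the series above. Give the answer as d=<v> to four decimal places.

d=0.1486

d^1_{0,0}(β=1.4216) via the finite sum:
With c≡cos(β/2)=0.757840 and s≡sin(β/2)=0.652440, N=[1·1·1·1]^{1/2}=1.000000
k∈{0,1} keeps every argument non-negative
  k=0: (−1)^0·1.0000/(1)·0.7578^2·0.6524^0 = +0.574322
  k=1: (−1)^1·1.0000/(1)·0.7578^0·0.6524^2 = -0.425678
d^1_{0,0}(1.4216) = +0.574322 -0.425678 = +0.148643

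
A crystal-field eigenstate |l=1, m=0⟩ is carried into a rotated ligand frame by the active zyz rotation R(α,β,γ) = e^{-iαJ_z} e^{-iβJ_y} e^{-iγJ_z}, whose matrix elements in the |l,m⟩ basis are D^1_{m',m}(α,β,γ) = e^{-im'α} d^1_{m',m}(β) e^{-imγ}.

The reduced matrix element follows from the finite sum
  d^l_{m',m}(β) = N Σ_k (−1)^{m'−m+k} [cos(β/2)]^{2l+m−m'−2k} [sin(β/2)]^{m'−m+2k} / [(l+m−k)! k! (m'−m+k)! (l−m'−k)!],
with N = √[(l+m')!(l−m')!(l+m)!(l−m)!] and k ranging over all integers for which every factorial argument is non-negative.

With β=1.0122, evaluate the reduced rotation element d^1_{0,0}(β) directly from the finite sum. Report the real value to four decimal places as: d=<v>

d=0.5300

d^1_{0,0}(β=1.0122) via the finite sum:
c=cos(1.012200/2)=0.874642, s=sin(1.012200/2)=0.484770; N=√[1·1·1·1]=1.000000
Admissible k: 0..1 (factorial args all ≥0)
  k=0: (−1)^0·1.0000/(1)·0.8746^2·0.4848^0 = +0.764998
  k=1: (−1)^1·1.0000/(1)·0.8746^0·0.4848^2 = -0.235002
d^1_{0,0}(1.0122) = +0.764998 -0.235002 = +0.529996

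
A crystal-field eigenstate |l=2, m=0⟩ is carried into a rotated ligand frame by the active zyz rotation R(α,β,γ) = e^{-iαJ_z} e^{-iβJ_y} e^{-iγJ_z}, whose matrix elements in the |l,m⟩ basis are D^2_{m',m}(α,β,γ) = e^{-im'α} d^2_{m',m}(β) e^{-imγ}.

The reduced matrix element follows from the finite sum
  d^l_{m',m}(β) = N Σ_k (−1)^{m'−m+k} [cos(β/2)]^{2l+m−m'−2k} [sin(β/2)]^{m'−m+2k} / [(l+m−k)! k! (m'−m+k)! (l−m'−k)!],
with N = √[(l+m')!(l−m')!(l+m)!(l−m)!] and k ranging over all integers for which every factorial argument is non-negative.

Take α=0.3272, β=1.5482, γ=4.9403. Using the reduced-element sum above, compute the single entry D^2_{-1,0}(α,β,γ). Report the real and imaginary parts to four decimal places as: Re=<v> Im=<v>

Re=0.0262 Im=0.0089

D^2_{-1,0}(0.3272,1.5482,4.9403) = e^{-i·-1·0.3272}·d^2_{-1,0}(1.5482)·e^{-i·0·4.9403}. Compute d first:
c=cos(1.548200/2)=0.715050, s=sin(1.548200/2)=0.699073; N=√[1·6·2·2]=4.898979
Admissible k: 1..2 (factorial args all ≥0)
  k=1: (−1)^0·4.8990/(2)·0.7151^3·0.6991^1 = +0.626049
  k=2: (−1)^1·4.8990/(2)·0.7151^1·0.6991^3 = -0.598383
d^2_{-1,0}(1.5482) = +0.626049 -0.598383 = +0.027665
Attach z-rotation phases: D = e^{-i(-1)(0.3272)}·(+0.027665)·e^{-i(0)(4.9403)} = +0.026198+0.008891i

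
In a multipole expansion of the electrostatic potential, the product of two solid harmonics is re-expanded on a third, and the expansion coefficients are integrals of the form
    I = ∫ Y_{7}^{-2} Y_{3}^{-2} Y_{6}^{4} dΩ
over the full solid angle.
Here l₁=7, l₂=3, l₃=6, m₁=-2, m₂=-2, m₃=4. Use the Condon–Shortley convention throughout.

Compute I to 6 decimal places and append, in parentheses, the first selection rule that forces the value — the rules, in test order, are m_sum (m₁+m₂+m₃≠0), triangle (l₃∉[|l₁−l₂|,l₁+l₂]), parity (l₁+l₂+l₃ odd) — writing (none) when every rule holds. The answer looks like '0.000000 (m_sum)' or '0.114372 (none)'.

m-sum 0 ✓  L=16 even ✓  4≤6≤10 ✓
Π(2lᵢ+1) = 15×7×13 = 1365
triangle coeff Δ(7,3,6) = 1/2042040
Σ_t [1,3]: t=1:−1/207360 t=2:+1/57600 t=3:−1/207360 = 1/129600
(3j)²=168/12155 [(7 3 6; 0 0 0)], sign=+1
Σ_t [0,1]: t=0:+1/8709120 t=1:−1/967680 = -1/1088640
(3j)²=800/51051 [(7 3 6; -2 -2 4)], sign=-1
⇒ 4πI² = 134400/454597
I = (-1)√(134400/454597/(4π)) = -0.15338448
No selection rule forces the value: the integral is nonzero (none).

-0.153384 (none)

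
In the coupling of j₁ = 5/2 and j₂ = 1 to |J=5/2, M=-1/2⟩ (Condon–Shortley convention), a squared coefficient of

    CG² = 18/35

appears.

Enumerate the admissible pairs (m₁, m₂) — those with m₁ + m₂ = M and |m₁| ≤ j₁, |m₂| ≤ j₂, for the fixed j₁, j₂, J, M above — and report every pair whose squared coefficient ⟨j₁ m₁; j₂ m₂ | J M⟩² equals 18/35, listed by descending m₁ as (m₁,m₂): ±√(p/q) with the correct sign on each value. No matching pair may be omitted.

(1/2,-1): +√(18/35)

Admissible pairs with m₁+m₂ = M = -1/2: (-3/2,1), (-1/2,0), (1/2,-1)
  (m₁,m₂)=(1/2,-1): CG² = 18/35, CG = +√(18/35)   ← matches the target
  (m₁,m₂)=(-1/2,0): CG² = 1/35, CG = −√(1/35)
  (m₁,m₂)=(-3/2,1): CG² = 16/35, CG = −√(16/35)
Pairs with CG² = 18/35: (1/2,-1): +√(18/35)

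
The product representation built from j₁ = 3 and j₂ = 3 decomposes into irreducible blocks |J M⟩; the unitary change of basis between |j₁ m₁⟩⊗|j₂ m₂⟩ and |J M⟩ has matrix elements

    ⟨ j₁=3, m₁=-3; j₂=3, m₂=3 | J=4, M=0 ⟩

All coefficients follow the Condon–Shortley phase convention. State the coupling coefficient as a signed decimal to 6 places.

triangle: 2!·4!·4!/11! = 1152/39916800
(j±m)!: 0!·6!·6!·0!·4!·4! = 298598400
prefactor² = (2J+1)·Δ·N² = 5971968/77
  k=2: +1/(2!·0!·4!·4!·0!·0!) = 1/1152
Σ = 1/1152  ⇒  CG² = 5971968/77·(1/1152)² = 9/154
CG = +√(9/154) = +0.241747

+0.241747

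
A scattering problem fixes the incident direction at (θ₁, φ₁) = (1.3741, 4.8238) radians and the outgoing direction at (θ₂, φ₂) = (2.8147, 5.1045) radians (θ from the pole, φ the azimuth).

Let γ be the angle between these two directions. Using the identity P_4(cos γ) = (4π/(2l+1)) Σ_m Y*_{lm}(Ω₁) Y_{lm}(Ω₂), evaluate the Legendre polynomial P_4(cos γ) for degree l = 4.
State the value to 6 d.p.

Addition theorem: P_4(cos γ) = (4π/9) Σ_m Y*_{lm}(Ω₁) Y_{lm}(Ω₂), m = −4…4:
  term(m=-4) = (0.000834, -0.001736)   from Y*(Ω₁)=(0.369393, 0.176457), Y(Ω₂)=(0.000011, -0.004705)
  term(m=-3) = (-0.006030, 0.006756)   from Y*(Ω₁)=(-0.075692, 0.217967), Y(Ω₂)=(0.036231, 0.015083)
  term(m=-2) = (-0.036328, 0.022847)   from Y*(Ω₁)=(0.229900, 0.052092), Y(Ω₂)=(-0.128884, 0.128581)
  term(m=-1) = (0.112284, -0.032373)   from Y*(Ω₁)=(-0.027548, 0.246241), Y(Ω₂)=(-0.180227, -0.435831)
  term(m=+0) = (0.090568, 0.000000)   from Y*(Ω₁)=(0.201549, -0.000000), Y(Ω₂)=(0.449359, 0.000000)
  term(m=+1) = (0.112284, 0.032373)   from Y*(Ω₁)=(0.027548, 0.246241), Y(Ω₂)=(0.180227, -0.435831)
  term(m=+2) = (-0.036328, -0.022847)   from Y*(Ω₁)=(0.229900, -0.052092), Y(Ω₂)=(-0.128884, -0.128581)
  term(m=+3) = (-0.006030, -0.006756)   from Y*(Ω₁)=(0.075692, 0.217967), Y(Ω₂)=(-0.036231, 0.015083)
  term(m=+4) = (0.000834, 0.001736)   from Y*(Ω₁)=(0.369393, -0.176457), Y(Ω₂)=(0.000011, 0.004705)
Σ over m = (0.232089, 0.000000); ×(4π/9) → (0.324057, 0.000000). Real part: 0.324057

0.324057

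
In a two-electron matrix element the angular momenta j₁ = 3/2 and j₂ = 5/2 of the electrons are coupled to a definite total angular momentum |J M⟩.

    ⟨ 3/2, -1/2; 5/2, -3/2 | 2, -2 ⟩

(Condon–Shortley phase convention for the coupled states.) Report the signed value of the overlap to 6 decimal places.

triangle: 2!×1!×3!/7! = 12/5040
(j±m)!: 1!×2!×1!×4!×0!×4! = 1152
prefactor² = (2J+1)×Δ×N² = 96/7
  k=1: −1/(1!×1!×1!×0!×0!×3!) = -1/6
Σ = -1/6  ⇒  CG² = 96/7×(-1/6)² = 8/21
CG = −√(8/21) = -0.617213

-0.617213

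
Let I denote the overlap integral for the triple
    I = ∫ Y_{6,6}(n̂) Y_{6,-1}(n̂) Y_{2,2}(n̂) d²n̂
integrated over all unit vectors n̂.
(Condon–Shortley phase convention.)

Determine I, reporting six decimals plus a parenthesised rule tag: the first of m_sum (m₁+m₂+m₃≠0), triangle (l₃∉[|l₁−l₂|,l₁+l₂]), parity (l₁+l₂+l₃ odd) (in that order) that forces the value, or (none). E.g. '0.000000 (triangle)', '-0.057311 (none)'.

0.000000 (m_sum)

6 − 1 + 2 = 7 ≠ 0: azimuthal integral kills it; I = 0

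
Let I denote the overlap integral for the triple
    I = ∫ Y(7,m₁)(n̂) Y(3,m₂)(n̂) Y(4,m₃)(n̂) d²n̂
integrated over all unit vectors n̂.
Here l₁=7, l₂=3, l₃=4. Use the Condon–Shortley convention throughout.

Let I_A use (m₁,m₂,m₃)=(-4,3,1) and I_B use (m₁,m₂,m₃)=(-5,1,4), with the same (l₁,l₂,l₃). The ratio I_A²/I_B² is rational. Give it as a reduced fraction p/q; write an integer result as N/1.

l's match ⇒ only the (l;m) 3-j factors differ between A and B.
A: triangle coeff Δ(7,3,4) = 1/45045; Σ_t [6,6]: t=6:+1/518400 = 1/518400; (3j)²=2/195 [(7 3 4; -4 3 1)], sign=-1
B: triangle coeff Δ(7,3,4) = 1/45045; Σ_t [4,4]: t=4:+1/1935360 = 1/1935360; (3j)²=1/91 [(7 3 4; -5 1 4)], sign=+1
I_A²/I_B² = (2/195)/(1/91) = 14/15

14/15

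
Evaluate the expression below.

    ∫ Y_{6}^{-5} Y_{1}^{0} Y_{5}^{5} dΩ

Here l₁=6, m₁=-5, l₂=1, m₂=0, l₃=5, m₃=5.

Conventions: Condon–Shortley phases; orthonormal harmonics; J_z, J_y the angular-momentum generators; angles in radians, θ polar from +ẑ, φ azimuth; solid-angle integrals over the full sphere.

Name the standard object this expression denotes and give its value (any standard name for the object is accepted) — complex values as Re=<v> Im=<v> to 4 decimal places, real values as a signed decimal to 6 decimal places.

Gaunt coefficient, -0.135514

This is a Gaunt coefficient — the integral of a triple product of spherical harmonics over the sphere.
m-sum 0 ✓  L=12 even ✓  5≤5≤7 ✓
Π(2lᵢ+1) = 13×3×11 = 429
triangle coeff Δ(6,1,5) = 1/858
Σ_t [1,1]: t=1:−1/14400 = -1/14400
(3j)²=6/143 [(6 1 5; 0 0 0)], sign=+1
Σ_t [1,1]: t=1:−1/3628800 = -1/3628800
(3j)²=1/78 [(6 1 5; -5 0 5)], sign=-1
⇒ 4πI² = 3/13
I = (-1)√(3/13/(4π)) = -0.13551395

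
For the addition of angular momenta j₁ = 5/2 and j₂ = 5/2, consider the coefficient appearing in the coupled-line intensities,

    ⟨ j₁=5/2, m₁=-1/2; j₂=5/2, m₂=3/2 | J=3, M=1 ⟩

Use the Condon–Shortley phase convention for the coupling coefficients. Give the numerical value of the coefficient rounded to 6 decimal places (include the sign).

+0.182574  (= +√(1/30))

triangle: 2!×3!×3!/9! = 72/362880
(j±m)!: 2!×3!×4!×1!×4!×2! = 13824
prefactor² = (2J+1)×Δ×N² = 96/5
  k=1: −1/(1!×1!×2!×3!×1!×0!) = -1/12
  k=2: +1/(2!×0!×1!×2!×2!×1!) = 1/8
Σ = 1/24  ⇒  CG² = 96/5×(1/24)² = 1/30
CG = +√(1/30) = +0.182574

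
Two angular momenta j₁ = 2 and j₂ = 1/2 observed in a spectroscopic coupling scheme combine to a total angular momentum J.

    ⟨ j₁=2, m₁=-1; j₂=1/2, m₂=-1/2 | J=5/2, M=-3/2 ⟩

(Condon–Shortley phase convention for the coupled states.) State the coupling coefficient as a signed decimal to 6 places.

triangle: 0!×4!×1!/6! = 24/720
(j±m)!: 1!×3!×0!×1!×1!×4! = 144
prefactor² = (2J+1)×Δ×N² = 144/5
  k=0: +1/(0!×0!×3!×0!×1!×1!) = 1/6
Σ = 1/6  ⇒  CG² = 144/5×(1/6)² = 4/5
CG = +√(4/5) = +0.894427

+√(4/5) ≈ +0.894427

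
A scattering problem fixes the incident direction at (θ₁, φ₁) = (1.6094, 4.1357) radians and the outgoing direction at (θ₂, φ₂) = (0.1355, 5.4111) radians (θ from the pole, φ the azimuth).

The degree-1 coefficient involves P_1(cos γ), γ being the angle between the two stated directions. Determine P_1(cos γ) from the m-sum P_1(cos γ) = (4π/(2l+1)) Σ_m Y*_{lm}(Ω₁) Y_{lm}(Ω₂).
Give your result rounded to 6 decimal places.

0.001056

Addition theorem: P_1(cos γ) = (4π/3) Σ_m Y*_{lm}(Ω₁) Y_{lm}(Ω₂), m = −1…1:
  [-1]  conj(Y_{1,-1})(Ω₁) = (-0.188241, -0.289402) ; Y_{1,-1}(Ω₂) = (0.030020, 0.035735) ; Δ = (0.004691, -0.015415)
  [+0]  conj(Y_{1,0})(Ω₁) = (-0.018857, -0.000000) ; Y_{1,0}(Ω₂) = (0.484124, 0.000000) ; Δ = (-0.009129, -0.000000)
  [+1]  conj(Y_{1,1})(Ω₁) = (0.188241, -0.289402) ; Y_{1,1}(Ω₂) = (-0.030020, 0.035735) ; Δ = (0.004691, 0.015415)
Total Σ_m = (0.000252, 0.000000). Multiply by 4.188790: (0.001056, 0.000000). P_1(cos γ) = 0.001056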